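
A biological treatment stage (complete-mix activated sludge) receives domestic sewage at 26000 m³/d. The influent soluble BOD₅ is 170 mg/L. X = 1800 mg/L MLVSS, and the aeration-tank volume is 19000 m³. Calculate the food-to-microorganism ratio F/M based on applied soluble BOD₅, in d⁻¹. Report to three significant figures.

F/M ≈ 0.129 d⁻¹

F/M = applied load / biomass = Q·S₀/(V·X) = 26000 × 170 / (19000 × 1800) = 0.1292 d⁻¹.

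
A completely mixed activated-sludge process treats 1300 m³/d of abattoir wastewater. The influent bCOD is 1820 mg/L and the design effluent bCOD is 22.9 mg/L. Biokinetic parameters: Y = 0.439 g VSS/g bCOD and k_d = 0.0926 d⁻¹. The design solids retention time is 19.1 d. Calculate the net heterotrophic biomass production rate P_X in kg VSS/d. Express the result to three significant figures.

P_X ≈ 370 kg VSS/d

Correct the yield for decay: Y_obs = Y/(1 + k_d θ_c) = 0.439 / (1 + 0.0926 × 19.1) = 0.439 / 2.769 = 0.1586.
Mass of bCOD removed per day: Q(S₀ − S) = 1300 × 1797 g/m³ = 2336 kg/d.
Net biomass production P_X = Y_obs × Q·(S₀ − S) = 0.1586 × 2336 = 370.4 kg VSS/d.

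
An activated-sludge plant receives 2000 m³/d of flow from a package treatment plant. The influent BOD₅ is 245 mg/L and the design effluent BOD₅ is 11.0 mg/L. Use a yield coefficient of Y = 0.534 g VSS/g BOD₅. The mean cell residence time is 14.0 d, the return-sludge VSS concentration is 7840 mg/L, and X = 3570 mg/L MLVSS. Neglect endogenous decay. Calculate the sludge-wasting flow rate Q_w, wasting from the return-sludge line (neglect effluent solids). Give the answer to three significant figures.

Biomass mass balance (decay neglected): V·X = Y·Q·(S₀ − S)·θ_c, so V = 0.534 × 2000 × (245 − 11.0) × 14.0 / 3570 = 980.0 m³.
θ_c = V·X/(Q_w·X_r) when wasting from the recycle, so Q_w = V·X/(θ_c·X_r) = 980.0 × 3570 / (14.0 × 7840) = 31.88 m³/d.

Q_w ≈ 31.9 m³/d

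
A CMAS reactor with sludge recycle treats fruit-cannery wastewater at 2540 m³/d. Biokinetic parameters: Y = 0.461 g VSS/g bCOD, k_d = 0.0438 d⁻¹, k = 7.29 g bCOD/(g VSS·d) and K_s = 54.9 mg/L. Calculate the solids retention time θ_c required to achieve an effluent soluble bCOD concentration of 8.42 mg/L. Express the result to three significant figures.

At the target effluent, Y k S/(K_s+S) = 0.461×7.29×8.42/63.32 = 0.4469 d⁻¹.
Then 1/θ_c = μ − k_d = 0.4469 − 0.0438 = 0.4031 d⁻¹, giving θ_c = 2.481 d.

θ_c ≈ 2.48 d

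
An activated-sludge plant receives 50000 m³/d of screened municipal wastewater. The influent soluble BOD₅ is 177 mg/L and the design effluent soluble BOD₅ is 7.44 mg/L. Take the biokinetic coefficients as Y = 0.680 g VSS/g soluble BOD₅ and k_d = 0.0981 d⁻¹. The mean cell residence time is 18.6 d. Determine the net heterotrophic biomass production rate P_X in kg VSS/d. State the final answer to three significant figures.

P_X ≈ 2040 kg VSS/d

Correct the yield for decay: Y_obs = Y/(1 + k_d θ_c) = 0.680 / (1 + 0.0981 × 18.6) = 0.680 / 2.825 = 0.2407.
Substrate removed = Q·(S₀ − S) = 50000 m³/d × (177 − 7.44) g/m³ = 8.48×10^6 g/d = 8478 kg/d.
So the net sludge growth is P_X = 0.2407 × 8478 = 2041 kg VSS/d.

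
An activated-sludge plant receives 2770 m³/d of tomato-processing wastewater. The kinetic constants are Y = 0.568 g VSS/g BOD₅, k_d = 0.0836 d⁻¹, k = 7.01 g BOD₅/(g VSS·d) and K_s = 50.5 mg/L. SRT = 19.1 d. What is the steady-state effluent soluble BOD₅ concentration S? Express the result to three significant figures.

S ≈ 1.79 mg/L

From the Monod/SRT balance for a CMAS, S = K_s·(1+k_d θ_c)/[θ_c·(Y k − k_d) − 1] = 50.5 × (1 + 0.0836 × 19.1) / [19.1 × (0.568 × 7.01 − 0.0836) − 1] = 131.1 / 73.45 = 1.785 mg/L.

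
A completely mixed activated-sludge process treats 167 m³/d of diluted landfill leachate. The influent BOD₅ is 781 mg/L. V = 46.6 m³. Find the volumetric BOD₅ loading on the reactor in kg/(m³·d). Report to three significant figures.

Applied BOD₅ load per unit volume = Q·S₀/V = (167 × 781/1000)/46.60 = 2.799 kg BOD₅·m⁻³·d⁻¹.

L_v ≈ 2.80 kg BOD₅/(m³·d)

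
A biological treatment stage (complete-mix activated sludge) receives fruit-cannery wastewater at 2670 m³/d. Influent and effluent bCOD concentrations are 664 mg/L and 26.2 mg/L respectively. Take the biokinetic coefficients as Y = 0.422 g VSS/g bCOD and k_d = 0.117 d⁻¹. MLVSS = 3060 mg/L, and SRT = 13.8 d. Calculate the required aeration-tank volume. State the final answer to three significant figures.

V ≈ 1240 m³

Rearranging the biomass balance for a CMAS with decay, V = Y·Q·ΔS·θ_c / [X·(1+k_d θ_c)] = 0.422 × 2670 × (664 − 26.2) × 13.8 / [3060 × (1 + 0.117 × 13.8)] = 9.92×10^6 / 8001 = 1240 m³.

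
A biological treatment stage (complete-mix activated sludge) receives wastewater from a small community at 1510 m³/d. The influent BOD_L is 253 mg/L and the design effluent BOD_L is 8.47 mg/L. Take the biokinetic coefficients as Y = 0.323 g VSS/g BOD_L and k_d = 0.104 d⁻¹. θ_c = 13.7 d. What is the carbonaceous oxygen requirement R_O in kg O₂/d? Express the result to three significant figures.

R_O ≈ 299 kg O₂/d

The observed yield is Y_obs = Y/(1 + k_d·θ_c) = 0.323 / (1 + 0.104 × 13.7) = 0.323 / 2.425 = 0.1332 g VSS per g BOD_L removed.
Mass of BOD_L removed per day: Q(S₀ − S) = 1510 × 244.5 g/m³ = 369.2 kg/d.
P_X = Y_obs·Q·(S₀ − S) = 0.1332 × 369.2 = 49.19 kg VSS/d.
Carbonaceous O₂ demand = substrate oxidised − cell-mass equivalent = 369.2 − 1.42 × 49.19 = 299.4 kg O₂/d.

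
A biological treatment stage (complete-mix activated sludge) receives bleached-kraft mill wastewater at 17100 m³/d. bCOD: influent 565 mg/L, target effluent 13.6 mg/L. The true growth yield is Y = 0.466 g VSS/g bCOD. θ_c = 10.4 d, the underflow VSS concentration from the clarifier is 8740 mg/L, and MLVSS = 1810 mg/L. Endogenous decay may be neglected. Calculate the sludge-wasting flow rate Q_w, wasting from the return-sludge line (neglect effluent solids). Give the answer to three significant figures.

Biomass mass balance (decay neglected): V·X = Y·Q·(S₀ − S)·θ_c, so V = 0.466 × 17100 × (565 − 13.6) × 10.4 / 1810 = 25247 m³.
Q_w = (V·X)/(θ_c X_r) = 25247 × 1810 / (10.4 × 8740) = 502.7 m³/d.

Q_w ≈ 503 m³/d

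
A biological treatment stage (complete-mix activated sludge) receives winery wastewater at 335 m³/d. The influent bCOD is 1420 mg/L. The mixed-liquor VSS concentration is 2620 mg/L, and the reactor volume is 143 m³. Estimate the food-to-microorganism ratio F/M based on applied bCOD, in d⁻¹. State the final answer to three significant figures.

Food-to-microorganism ratio F/M = Q S₀ / (V X) = 335 × 1420 / (143.0 × 2620) = 1.270 d⁻¹.

F/M ≈ 1.27 d⁻¹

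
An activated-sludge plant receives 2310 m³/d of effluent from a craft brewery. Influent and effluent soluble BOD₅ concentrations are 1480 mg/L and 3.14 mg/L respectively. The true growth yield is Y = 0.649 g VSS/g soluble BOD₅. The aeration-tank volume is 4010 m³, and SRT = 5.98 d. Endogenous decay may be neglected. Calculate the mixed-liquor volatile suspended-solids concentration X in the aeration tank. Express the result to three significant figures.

From V·X = Y·Q·(S₀ − S)·θ_c (decay neglected): X = 0.649 × 2310 × (1480 − 3.14) × 5.98 / 4010 = 3302 mg/L.

X ≈ 3300 mg/L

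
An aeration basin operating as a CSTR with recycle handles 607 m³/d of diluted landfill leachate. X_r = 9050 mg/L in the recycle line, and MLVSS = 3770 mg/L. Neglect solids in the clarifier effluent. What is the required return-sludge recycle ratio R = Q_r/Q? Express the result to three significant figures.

Mass balance around the secondary clarifier (neglecting effluent solids): R = X / (X_r − X) = 3770 / (9050 − 3770) = 0.7140.

R ≈ 0.714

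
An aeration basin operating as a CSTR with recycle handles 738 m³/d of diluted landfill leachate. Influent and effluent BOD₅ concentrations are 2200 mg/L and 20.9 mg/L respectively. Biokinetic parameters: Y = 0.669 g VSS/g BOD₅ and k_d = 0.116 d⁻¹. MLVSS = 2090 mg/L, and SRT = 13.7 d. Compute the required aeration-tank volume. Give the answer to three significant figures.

V ≈ 2720 m³

Rearranging the biomass balance for a CMAS with decay, V = Y·Q·ΔS·θ_c / [X·(1+k_d θ_c)] = 0.669 × 738 × (2200 − 20.9) × 13.7 / [2090 × (1 + 0.116 × 13.7)] = 1.47×10^7 / 5411 = 2724 m³.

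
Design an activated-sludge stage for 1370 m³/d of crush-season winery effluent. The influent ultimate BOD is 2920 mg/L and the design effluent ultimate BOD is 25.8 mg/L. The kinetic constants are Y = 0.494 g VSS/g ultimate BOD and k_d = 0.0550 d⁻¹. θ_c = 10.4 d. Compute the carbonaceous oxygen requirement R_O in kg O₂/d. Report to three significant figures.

R_O ≈ 2200 kg O₂/d

The observed yield is Y_obs = Y/(1 + k_d·θ_c) = 0.494 / (1 + 0.0550 × 10.4) = 0.494 / 1.572 = 0.3142 g VSS per g ultimate BOD removed.
ΔS = 2920 − 25.8 = 2894 mg/L, so the substrate removal rate is 1370 × 2894/1000 = 3965 kg ultimate BOD/d.
Biomass synthesised: P_X = Y_obs × 3965 = 1246 kg VSS/d.
Carbonaceous O₂ demand = substrate oxidised − cell-mass equivalent = 3965 − 1.42 × 1246 = 2196 kg O₂/d.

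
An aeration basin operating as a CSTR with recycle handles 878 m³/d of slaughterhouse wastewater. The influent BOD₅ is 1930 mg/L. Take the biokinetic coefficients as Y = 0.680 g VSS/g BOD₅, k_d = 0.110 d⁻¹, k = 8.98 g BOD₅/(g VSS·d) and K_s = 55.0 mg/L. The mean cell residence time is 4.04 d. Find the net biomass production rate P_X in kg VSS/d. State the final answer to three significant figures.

For a completely mixed reactor with recycle the Lawrence–McCarty relation gives S = K_s·(1 + k_d·θ_c) / [θ_c·(Y·k − k_d) − 1] = 55.0 × (1 + 0.110 × 4.04) / [4.04 × (0.680 × 8.98 − 0.110) − 1] = 79.44 / 23.23 = 3.420 mg/L.
Correct the yield for decay: Y_obs = Y/(1 + k_d θ_c) = 0.680 / (1 + 0.110 × 4.04) = 0.680 / 1.444 = 0.4708.
ΔS = 1930 − 3.42 = 1927 mg/L, so the substrate removal rate is 878 × 1927/1000 = 1692 kg BOD₅/d.
Net biomass production P_X = Y_obs × Q·(S₀ − S) = 0.4708 × 1692 = 796.3 kg VSS/d.

P_X ≈ 796 kg VSS/d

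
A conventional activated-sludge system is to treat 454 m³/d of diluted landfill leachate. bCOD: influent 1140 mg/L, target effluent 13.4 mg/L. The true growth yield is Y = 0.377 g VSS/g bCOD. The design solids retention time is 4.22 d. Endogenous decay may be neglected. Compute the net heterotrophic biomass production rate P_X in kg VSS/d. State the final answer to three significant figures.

No decay correction is needed, so Y_obs = Y = 0.377.
Q·(S₀ − S) = 454 × (1140 − 13.4) × 10⁻³ = 511.5 kg/d removed.
Net biomass production P_X = Y_obs × Q·(S₀ − S) = 0.3770 × 511.5 = 192.8 kg VSS/d.

P_X ≈ 193 kg VSS/d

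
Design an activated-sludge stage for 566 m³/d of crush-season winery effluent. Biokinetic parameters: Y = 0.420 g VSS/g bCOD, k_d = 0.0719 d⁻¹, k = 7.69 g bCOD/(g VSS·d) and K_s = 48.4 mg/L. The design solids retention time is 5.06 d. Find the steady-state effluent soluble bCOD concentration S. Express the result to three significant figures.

From the Monod/SRT balance for a CMAS, S = K_s·(1+k_d θ_c)/[θ_c·(Y k − k_d) − 1] = 48.4 × (1 + 0.0719 × 5.06) / [5.06 × (0.420 × 7.69 − 0.0719) − 1] = 66.01 / 14.98 = 4.407 mg/L.

S ≈ 4.41 mg/L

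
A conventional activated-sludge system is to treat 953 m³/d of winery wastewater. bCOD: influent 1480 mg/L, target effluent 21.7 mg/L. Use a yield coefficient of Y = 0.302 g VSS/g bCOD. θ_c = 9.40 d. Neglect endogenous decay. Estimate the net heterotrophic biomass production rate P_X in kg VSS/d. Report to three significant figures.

With endogenous decay neglected, the observed yield equals the true yield: Y_obs = Y = 0.302 g VSS/g bCOD.
Q·(S₀ − S) = 953 × (1480 − 21.7) × 10⁻³ = 1390 kg/d removed.
Net biomass production P_X = Y_obs × Q·(S₀ − S) = 0.3020 × 1390 = 419.7 kg VSS/d.

P_X ≈ 420 kg VSS/d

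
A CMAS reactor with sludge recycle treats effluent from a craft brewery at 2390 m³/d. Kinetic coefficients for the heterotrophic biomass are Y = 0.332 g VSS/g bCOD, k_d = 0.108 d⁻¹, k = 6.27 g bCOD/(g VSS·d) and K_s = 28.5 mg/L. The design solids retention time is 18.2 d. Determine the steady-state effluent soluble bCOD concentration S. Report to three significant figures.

For a completely mixed reactor with recycle the Lawrence–McCarty relation gives S = K_s·(1 + k_d·θ_c) / [θ_c·(Y·k − k_d) − 1] = 28.5 × (1 + 0.108 × 18.2) / [18.2 × (0.332 × 6.27 − 0.108) − 1] = 84.52 / 34.92 = 2.420 mg/L.

S ≈ 2.42 mg/L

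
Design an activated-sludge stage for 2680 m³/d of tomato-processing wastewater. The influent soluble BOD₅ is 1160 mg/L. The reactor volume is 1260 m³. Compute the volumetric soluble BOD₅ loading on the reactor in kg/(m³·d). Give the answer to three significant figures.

L_v ≈ 2.47 kg soluble BOD₅/(m³·d)

Applied soluble BOD₅ load per unit volume = Q·S₀/V = (2680 × 1160/1000)/1260 = 2.467 kg soluble BOD₅·m⁻³·d⁻¹.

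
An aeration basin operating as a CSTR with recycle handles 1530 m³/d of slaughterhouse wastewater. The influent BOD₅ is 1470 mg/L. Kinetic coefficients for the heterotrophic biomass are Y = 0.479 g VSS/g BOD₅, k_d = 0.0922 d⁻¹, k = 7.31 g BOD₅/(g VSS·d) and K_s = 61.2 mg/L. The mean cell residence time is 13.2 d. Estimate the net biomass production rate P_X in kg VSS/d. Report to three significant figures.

P_X ≈ 485 kg VSS/d

Effluent substrate depends only on kinetics and SRT: S = K_s(1 + k_d θ_c) / [θ_c(Yk − k_d) − 1] = 61.2 × (1 + 0.0922 × 13.2) / [13.2 × (0.479 × 7.31 − 0.0922) − 1] = 135.7 / 44.00 = 3.084 mg/L.
Correct the yield for decay: Y_obs = Y/(1 + k_d θ_c) = 0.479 / (1 + 0.0922 × 13.2) = 0.479 / 2.217 = 0.2161.
ΔS = 1470 − 3.08 = 1467 mg/L, so the substrate removal rate is 1530 × 1467/1000 = 2244 kg BOD₅/d.
So the net sludge growth is P_X = 0.2161 × 2244 = 484.9 kg VSS/d.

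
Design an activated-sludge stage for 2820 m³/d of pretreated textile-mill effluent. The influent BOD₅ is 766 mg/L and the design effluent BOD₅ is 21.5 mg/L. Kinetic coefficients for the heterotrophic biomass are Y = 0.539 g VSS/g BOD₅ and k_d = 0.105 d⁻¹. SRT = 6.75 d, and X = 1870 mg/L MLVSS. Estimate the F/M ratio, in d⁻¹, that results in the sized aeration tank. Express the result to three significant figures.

Rearranging the biomass balance for a CMAS with decay, V = Y·Q·ΔS·θ_c / [X·(1+k_d θ_c)] = 0.539 × 2820 × (766 − 21.5) × 6.75 / [1870 × (1 + 0.105 × 6.75)] = 7.64×10^6 / 3195 = 2390 m³.
Food-to-microorganism ratio F/M = Q S₀ / (V X) = 2820 × 766 / (2390 × 1870) = 0.4832 d⁻¹.

F/M ≈ 0.483 d⁻¹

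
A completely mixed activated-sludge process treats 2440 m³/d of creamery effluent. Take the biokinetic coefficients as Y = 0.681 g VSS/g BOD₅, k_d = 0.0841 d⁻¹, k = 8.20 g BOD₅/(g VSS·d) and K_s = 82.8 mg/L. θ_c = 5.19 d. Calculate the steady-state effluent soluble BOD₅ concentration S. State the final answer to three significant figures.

S ≈ 4.32 mg/L

Effluent substrate depends only on kinetics and SRT: S = K_s(1 + k_d θ_c) / [θ_c(Yk − k_d) − 1] = 82.8 × (1 + 0.0841 × 5.19) / [5.19 × (0.681 × 8.20 − 0.0841) − 1] = 118.9 / 27.55 = 4.318 mg/L.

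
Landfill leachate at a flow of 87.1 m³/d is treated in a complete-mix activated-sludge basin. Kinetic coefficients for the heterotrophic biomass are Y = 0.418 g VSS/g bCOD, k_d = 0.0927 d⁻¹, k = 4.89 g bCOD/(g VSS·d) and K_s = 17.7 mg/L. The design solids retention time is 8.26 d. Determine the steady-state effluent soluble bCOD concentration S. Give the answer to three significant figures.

From the Monod/SRT balance for a CMAS, S = K_s·(1+k_d θ_c)/[θ_c·(Y k − k_d) − 1] = 17.7 × (1 + 0.0927 × 8.26) / [8.26 × (0.418 × 4.89 − 0.0927) − 1] = 31.25 / 15.12 = 2.067 mg/L.

S ≈ 2.07 mg/L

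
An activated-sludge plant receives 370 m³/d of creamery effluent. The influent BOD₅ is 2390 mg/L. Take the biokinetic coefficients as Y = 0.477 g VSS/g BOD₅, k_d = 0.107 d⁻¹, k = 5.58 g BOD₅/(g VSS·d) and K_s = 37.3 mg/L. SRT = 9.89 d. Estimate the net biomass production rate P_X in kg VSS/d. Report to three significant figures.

From the Monod/SRT balance for a CMAS, S = K_s·(1+k_d θ_c)/[θ_c·(Y k − k_d) − 1] = 37.3 × (1 + 0.107 × 9.89) / [9.89 × (0.477 × 5.58 − 0.107) − 1] = 76.77 / 24.27 = 3.164 mg/L.
Correct the yield for decay: Y_obs = Y/(1 + k_d θ_c) = 0.477 / (1 + 0.107 × 9.89) = 0.477 / 2.058 = 0.2318.
Substrate removed = Q·(S₀ − S) = 370 m³/d × (2390 − 3.16) g/m³ = 8.83×10^5 g/d = 883.1 kg/d.
P_X = Y_obs · Q(S₀ − S) = 0.2318 × 883.1 = 204.7 kg VSS/d.

P_X ≈ 205 kg VSS/d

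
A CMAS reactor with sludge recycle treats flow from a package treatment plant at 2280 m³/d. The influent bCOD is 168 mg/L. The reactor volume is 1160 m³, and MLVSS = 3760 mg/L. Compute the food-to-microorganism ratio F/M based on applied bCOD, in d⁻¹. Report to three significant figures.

F/M = Q·S₀ / (V·X) = 2280 × 168 / (1160 × 3760) = 0.08782 g bCOD·(g VSS·d)⁻¹.

F/M ≈ 0.0878 d⁻¹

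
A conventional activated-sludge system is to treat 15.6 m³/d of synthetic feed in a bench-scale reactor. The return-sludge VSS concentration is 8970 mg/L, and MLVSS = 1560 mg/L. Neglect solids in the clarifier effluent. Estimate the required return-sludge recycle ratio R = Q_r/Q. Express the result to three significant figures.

R ≈ 0.211

Solids balance on the clarifier gives (1+R)X = R·X_r, so R = X/(X_r − X) = 1560 / (8970 − 1560) = 0.2105.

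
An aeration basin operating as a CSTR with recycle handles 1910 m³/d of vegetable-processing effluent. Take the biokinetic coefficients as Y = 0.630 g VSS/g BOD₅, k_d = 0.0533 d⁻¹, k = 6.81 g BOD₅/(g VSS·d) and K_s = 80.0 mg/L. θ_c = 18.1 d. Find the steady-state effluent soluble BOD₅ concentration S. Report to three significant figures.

From the Monod/SRT balance for a CMAS, S = K_s·(1+k_d θ_c)/[θ_c·(Y k − k_d) − 1] = 80.0 × (1 + 0.0533 × 18.1) / [18.1 × (0.630 × 6.81 − 0.0533) − 1] = 157.2 / 75.69 = 2.077 mg/L.

S ≈ 2.08 mg/L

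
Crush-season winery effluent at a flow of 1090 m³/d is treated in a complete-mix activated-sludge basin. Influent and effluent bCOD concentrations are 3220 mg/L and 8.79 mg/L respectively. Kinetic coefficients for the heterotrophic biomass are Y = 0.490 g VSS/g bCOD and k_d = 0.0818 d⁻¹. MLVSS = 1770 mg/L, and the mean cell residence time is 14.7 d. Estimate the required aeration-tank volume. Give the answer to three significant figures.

From the SRT design equation V = Y Q (S₀−S) θ_c / [X (1 + k_d θ_c)] = 0.490 × 1090 × (3220 − 8.79) × 14.7 / [1770 × (1 + 0.0818 × 14.7)] = 2.52×10^7 / 3898 = 6467 m³.

V ≈ 6470 m³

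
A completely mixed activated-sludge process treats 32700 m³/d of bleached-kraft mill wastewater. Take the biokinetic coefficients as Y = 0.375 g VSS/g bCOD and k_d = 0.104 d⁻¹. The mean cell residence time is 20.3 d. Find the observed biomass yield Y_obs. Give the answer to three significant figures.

Y_obs ≈ 0.121 g VSS/g bCOD

Correct the yield for decay: Y_obs = Y/(1 + k_d θ_c) = 0.375 / (1 + 0.104 × 20.3) = 0.375 / 3.111 = 0.1205.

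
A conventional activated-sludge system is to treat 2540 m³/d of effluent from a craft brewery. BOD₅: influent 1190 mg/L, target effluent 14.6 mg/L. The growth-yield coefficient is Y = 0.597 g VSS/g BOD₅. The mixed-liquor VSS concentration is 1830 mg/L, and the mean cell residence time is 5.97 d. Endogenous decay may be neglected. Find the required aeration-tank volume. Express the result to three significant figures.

Biomass mass balance (decay neglected): V·X = Y·Q·(S₀ − S)·θ_c, so V = 0.597 × 2540 × (1190 − 14.6) × 5.97 / 1830 = 5815 m³.

V ≈ 5810 m³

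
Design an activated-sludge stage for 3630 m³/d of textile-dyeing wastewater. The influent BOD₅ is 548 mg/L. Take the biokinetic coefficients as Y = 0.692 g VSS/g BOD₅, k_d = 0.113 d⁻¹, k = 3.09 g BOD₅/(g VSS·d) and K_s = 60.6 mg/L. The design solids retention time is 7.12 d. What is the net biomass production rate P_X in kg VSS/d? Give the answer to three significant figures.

P_X ≈ 751 kg VSS/d

Effluent substrate depends only on kinetics and SRT: S = K_s(1 + k_d θ_c) / [θ_c(Yk − k_d) − 1] = 60.6 × (1 + 0.113 × 7.12) / [7.12 × (0.692 × 3.09 − 0.113) − 1] = 109.4 / 13.42 = 8.149 mg/L.
Correct the yield for decay: Y_obs = Y/(1 + k_d θ_c) = 0.692 / (1 + 0.113 × 7.12) = 0.692 / 1.805 = 0.3835.
Q·(S₀ − S) = 3630 × (548 − 8.15) × 10⁻³ = 1960 kg/d removed.
P_X = Y_obs · Q(S₀ − S) = 0.3835 × 1960 = 751.5 kg VSS/d.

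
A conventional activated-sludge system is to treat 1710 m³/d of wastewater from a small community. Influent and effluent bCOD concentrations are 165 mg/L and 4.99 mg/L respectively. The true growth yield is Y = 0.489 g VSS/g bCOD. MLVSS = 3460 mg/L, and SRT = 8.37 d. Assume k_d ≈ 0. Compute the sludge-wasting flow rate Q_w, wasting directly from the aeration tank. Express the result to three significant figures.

Q_w ≈ 38.7 m³/d

V·X = Y·Q·ΔS·θ_c gives V = 0.489 × 1710 × (165 − 4.99) × 8.37 / 3460 = 323.7 m³.
With mixed-liquor wasting, θ_c = V/Q_w, so Q_w = V/θ_c = 323.7/8.37 = 38.67 m³/d.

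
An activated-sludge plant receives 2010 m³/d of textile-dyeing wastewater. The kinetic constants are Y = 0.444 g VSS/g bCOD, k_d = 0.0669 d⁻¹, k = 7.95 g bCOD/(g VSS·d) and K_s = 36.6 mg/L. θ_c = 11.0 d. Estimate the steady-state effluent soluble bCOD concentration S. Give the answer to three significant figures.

S ≈ 1.71 mg/L

From the Monod/SRT balance for a CMAS, S = K_s·(1+k_d θ_c)/[θ_c·(Y k − k_d) − 1] = 36.6 × (1 + 0.0669 × 11.0) / [11.0 × (0.444 × 7.95 − 0.0669) − 1] = 63.53 / 37.09 = 1.713 mg/L.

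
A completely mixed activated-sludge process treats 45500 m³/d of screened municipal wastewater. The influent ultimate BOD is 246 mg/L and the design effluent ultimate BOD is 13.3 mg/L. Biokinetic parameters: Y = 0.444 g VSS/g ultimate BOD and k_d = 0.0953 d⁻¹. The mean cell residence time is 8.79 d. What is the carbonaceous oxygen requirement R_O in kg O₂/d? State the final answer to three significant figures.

R_O ≈ 6960 kg O₂/d

Y_obs = Y / (1 + k_d θ_c) = 0.444 / (1 + 0.0953 × 8.79) = 0.444 / 1.838 = 0.2416.
Substrate removed = Q·(S₀ − S) = 45500 m³/d × (246 − 13.3) g/m³ = 1.06×10^7 g/d = 10588 kg/d.
Biomass synthesised: P_X = Y_obs × 10588 = 2558 kg VSS/d.
Carbonaceous O₂ demand = substrate oxidised − cell-mass equivalent = 10588 − 1.42 × 2558 = 6955 kg O₂/d.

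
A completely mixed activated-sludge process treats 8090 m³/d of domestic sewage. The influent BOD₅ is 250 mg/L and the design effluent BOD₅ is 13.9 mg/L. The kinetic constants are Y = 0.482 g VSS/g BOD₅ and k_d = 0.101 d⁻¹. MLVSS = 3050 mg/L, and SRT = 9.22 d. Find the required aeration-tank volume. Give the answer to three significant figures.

V ≈ 1440 m³

Steady-state biomass mass balance: V·X·(1 + k_d·θ_c) = Y·Q·(S₀ − S)·θ_c, so V = 0.482 × 8090 × (250 − 13.9) × 9.22 / [3050 × (1 + 0.101 × 9.22)] = 8.49×10^6 / 5890 = 1441 m³.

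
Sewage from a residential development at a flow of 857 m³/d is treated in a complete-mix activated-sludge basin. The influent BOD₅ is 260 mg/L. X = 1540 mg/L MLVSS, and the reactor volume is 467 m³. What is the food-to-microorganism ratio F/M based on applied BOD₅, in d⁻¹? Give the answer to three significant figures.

F/M ≈ 0.310 d⁻¹

F/M = Q·S₀ / (V·X) = 857 × 260 / (467.0 × 1540) = 0.3098 g BOD₅·(g VSS·d)⁻¹.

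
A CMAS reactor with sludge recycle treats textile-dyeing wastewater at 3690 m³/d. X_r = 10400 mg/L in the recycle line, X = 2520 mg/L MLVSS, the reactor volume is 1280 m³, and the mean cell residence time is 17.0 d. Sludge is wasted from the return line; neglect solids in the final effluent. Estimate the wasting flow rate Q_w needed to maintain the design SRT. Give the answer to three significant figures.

θ_c = V·X/(Q_w·X_r) when wasting from the recycle, so Q_w = V·X/(θ_c·X_r) = 1280 × 2520 / (17.0 × 10400) = 18.24 m³/d.

Q_w ≈ 18.2 m³/d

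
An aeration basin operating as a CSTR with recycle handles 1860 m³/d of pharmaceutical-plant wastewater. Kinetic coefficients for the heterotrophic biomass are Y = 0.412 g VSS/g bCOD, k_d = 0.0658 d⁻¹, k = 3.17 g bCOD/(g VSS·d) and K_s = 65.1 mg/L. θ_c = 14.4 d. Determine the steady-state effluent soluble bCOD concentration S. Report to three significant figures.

Effluent substrate depends only on kinetics and SRT: S = K_s(1 + k_d θ_c) / [θ_c(Yk − k_d) − 1] = 65.1 × (1 + 0.0658 × 14.4) / [14.4 × (0.412 × 3.17 − 0.0658) − 1] = 126.8 / 16.86 = 7.520 mg/L.

S ≈ 7.52 mg/L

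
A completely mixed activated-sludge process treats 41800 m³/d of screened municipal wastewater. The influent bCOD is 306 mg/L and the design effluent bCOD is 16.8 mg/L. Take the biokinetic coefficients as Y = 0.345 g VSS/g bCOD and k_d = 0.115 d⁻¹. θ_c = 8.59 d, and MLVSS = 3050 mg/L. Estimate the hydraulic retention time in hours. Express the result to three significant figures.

τ ≈ 3.39 h

From the SRT design equation V = Y Q (S₀−S) θ_c / [X (1 + k_d θ_c)] = 0.345 × 41800 × (306 − 16.8) × 8.59 / [3050 × (1 + 0.115 × 8.59)] = 3.58×10^7 / 6063 = 5909 m³.
Hydraulic retention time τ = V/Q = 5909 / 41800 = 0.1414 d = 3.393 h.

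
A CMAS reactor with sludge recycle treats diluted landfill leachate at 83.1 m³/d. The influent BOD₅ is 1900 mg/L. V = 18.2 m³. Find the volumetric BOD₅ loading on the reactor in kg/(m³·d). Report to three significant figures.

L_v ≈ 8.68 kg BOD₅/(m³·d)

L_v = Q S₀ / V = 83.1 × 1900 × 10⁻³ / 18.20 = 8.675 kg/(m³·d).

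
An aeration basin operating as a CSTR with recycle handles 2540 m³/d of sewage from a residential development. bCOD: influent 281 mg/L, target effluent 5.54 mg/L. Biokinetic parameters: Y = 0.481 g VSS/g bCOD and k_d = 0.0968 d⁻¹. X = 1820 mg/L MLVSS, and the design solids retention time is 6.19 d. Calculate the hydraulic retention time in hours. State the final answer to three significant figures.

From the SRT design equation V = Y Q (S₀−S) θ_c / [X (1 + k_d θ_c)] = 0.481 × 2540 × (281 − 5.54) × 6.19 / [1820 × (1 + 0.0968 × 6.19)] = 2.08×10^6 / 2911 = 715.7 m³.
τ = V/Q = 715.7/2540 = 0.2818 d, or 6.763 h.

τ ≈ 6.76 h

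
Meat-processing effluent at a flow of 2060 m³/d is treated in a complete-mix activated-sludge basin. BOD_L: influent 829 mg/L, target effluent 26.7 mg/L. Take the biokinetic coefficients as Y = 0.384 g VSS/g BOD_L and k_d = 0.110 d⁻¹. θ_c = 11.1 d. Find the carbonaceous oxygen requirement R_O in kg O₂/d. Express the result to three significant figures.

R_O ≈ 1250 kg O₂/d

Correct the yield for decay: Y_obs = Y/(1 + k_d θ_c) = 0.384 / (1 + 0.110 × 11.1) = 0.384 / 2.221 = 0.1729.
ΔS = 829 − 26.7 = 802.3 mg/L, so the substrate removal rate is 2060 × 802.3/1000 = 1653 kg BOD_L/d.
P_X = Y_obs·Q·(S₀ − S) = 0.1729 × 1653 = 285.8 kg VSS/d.
R_O = Q·(S₀ − S) − 1.42·P_X = 1653 − 1.42 × 285.8 = 1247 kg O₂/d.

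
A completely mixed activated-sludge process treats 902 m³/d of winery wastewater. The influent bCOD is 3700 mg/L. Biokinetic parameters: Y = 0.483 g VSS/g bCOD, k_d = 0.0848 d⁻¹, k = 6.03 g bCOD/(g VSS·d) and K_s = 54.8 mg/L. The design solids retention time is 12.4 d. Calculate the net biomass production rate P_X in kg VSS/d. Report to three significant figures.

P_X ≈ 785 kg VSS/d

For a completely mixed reactor with recycle the Lawrence–McCarty relation gives S = K_s·(1 + k_d·θ_c) / [θ_c·(Y·k − k_d) − 1] = 54.8 × (1 + 0.0848 × 12.4) / [12.4 × (0.483 × 6.03 − 0.0848) − 1] = 112.4 / 34.06 = 3.300 mg/L.
Y_obs = Y / (1 + k_d θ_c) = 0.483 / (1 + 0.0848 × 12.4) = 0.483 / 2.052 = 0.2354.
ΔS = 3700 − 3.30 = 3697 mg/L, so the substrate removal rate is 902 × 3697/1000 = 3334 kg bCOD/d.
P_X = Y_obs · Q(S₀ − S) = 0.2354 × 3334 = 785.0 kg VSS/d.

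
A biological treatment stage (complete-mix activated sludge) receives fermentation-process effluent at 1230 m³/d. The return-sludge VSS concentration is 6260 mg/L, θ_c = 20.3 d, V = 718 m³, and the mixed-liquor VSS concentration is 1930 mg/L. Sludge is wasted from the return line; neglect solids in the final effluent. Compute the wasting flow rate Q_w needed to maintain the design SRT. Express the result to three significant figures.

Q_w ≈ 10.9 m³/d

θ_c = V·X/(Q_w·X_r) when wasting from the recycle, so Q_w = V·X/(θ_c·X_r) = 718.0 × 1930 / (20.3 × 6260) = 10.90 m³/d.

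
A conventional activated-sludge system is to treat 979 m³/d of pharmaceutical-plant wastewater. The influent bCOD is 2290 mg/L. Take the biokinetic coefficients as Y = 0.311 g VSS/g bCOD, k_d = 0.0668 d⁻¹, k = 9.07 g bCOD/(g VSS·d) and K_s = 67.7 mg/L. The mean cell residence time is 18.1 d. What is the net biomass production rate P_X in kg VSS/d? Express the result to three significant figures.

From the Monod/SRT balance for a CMAS, S = K_s·(1+k_d θ_c)/[θ_c·(Y k − k_d) − 1] = 67.7 × (1 + 0.0668 × 18.1) / [18.1 × (0.311 × 9.07 − 0.0668) − 1] = 149.6 / 48.85 = 3.062 mg/L.
The observed yield is Y_obs = Y/(1 + k_d·θ_c) = 0.311 / (1 + 0.0668 × 18.1) = 0.311 / 2.209 = 0.1408 g VSS per g bCOD removed.
ΔS = 2290 − 3.06 = 2287 mg/L, so the substrate removal rate is 979 × 2287/1000 = 2239 kg bCOD/d.
Biomass produced: P_X = Y_obs·Q·ΔS = 0.1408 × 2239 ≈ 315.2 kg VSS/d.

P_X ≈ 315 kg VSS/d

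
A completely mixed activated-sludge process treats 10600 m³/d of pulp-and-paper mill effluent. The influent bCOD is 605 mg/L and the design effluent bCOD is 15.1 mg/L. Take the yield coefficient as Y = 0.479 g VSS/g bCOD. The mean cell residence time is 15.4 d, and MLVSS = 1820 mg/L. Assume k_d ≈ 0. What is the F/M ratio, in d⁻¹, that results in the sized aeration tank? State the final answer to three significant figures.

F/M ≈ 0.139 d⁻¹

Biomass mass balance (decay neglected): V·X = Y·Q·(S₀ − S)·θ_c, so V = 0.479 × 10600 × (605 − 15.1) × 15.4 / 1820 = 25344 m³.
F/M = applied load / biomass = Q·S₀/(V·X) = 10600 × 605 / (25344 × 1820) = 0.1390 d⁻¹.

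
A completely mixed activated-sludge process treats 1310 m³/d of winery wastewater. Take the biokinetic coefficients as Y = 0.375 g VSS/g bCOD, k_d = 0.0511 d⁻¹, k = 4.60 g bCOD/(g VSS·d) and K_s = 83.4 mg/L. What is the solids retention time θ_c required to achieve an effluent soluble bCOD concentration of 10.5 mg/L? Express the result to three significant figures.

Specific growth rate at S = 10.5 mg/L: μ = YkS/(K_s+S) = 0.375·4.60·10.5/(83.4+10.5) = 0.1929 d⁻¹.
1/θ_c = 0.1929 − 0.0511 = 0.1418 d⁻¹, so θ_c = 7.053 d.

θ_c ≈ 7.05 d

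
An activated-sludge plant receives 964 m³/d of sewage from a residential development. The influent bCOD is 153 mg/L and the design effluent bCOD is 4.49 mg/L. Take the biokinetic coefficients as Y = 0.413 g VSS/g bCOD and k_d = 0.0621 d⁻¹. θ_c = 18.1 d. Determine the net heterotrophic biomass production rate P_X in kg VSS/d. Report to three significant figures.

Y_obs = Y / (1 + k_d θ_c) = 0.413 / (1 + 0.0621 × 18.1) = 0.413 / 2.124 = 0.1944.
Q·(S₀ − S) = 964 × (153 − 4.49) × 10⁻³ = 143.2 kg/d removed.
Net biomass production P_X = Y_obs × Q·(S₀ − S) = 0.1944 × 143.2 = 27.84 kg VSS/d.

P_X ≈ 27.8 kg VSS/d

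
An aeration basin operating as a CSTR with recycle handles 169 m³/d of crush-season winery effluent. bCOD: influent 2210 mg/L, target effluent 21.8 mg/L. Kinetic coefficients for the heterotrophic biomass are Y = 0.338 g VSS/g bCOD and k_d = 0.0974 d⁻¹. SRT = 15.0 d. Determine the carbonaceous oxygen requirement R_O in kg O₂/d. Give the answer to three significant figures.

Correct the yield for decay: Y_obs = Y/(1 + k_d θ_c) = 0.338 / (1 + 0.0974 × 15.0) = 0.338 / 2.461 = 0.1373.
Q·(S₀ − S) = 169 × (2210 − 21.8) × 10⁻³ = 369.8 kg/d removed.
Net sludge production P_X = 0.1373 × 369.8 = 50.79 kg VSS/d.
R_O = Q·ΔS − 1.42 P_X = 369.8 − 72.12 = 297.7 kg O₂/d.

R_O ≈ 298 kg O₂/d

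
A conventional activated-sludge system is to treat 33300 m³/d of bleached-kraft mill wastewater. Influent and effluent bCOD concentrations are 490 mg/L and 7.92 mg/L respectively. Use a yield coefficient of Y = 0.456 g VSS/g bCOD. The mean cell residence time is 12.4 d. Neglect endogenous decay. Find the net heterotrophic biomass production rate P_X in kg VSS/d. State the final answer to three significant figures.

P_X ≈ 7320 kg VSS/d

With endogenous decay neglected, the observed yield equals the true yield: Y_obs = Y = 0.456 g VSS/g bCOD.
Mass of bCOD removed per day: Q(S₀ − S) = 33300 × 482.1 g/m³ = 16053 kg/d.
So the net sludge growth is P_X = 0.4560 × 16053 = 7320 kg VSS/d.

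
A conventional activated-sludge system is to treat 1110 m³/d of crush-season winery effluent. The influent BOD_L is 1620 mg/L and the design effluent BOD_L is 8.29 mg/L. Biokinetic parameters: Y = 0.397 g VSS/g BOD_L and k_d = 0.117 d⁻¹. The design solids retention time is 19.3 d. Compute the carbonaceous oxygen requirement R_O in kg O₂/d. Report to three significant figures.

Y_obs = Y / (1 + k_d θ_c) = 0.397 / (1 + 0.117 × 19.3) = 0.397 / 3.258 = 0.1219.
ΔS = 1620 − 8.29 = 1612 mg/L, so the substrate removal rate is 1110 × 1612/1000 = 1789 kg BOD_L/d.
Net sludge production P_X = 0.1219 × 1789 = 218.0 kg VSS/d.
R_O = Q·ΔS − 1.42 P_X = 1789 − 309.5 = 1479 kg O₂/d.

R_O ≈ 1480 kg O₂/d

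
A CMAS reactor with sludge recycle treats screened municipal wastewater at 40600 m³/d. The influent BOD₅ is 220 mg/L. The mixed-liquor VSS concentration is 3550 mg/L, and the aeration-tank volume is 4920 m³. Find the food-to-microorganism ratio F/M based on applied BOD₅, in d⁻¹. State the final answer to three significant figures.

F/M = applied load / biomass = Q·S₀/(V·X) = 40600 × 220 / (4920 × 3550) = 0.5114 d⁻¹.

F/M ≈ 0.511 d⁻¹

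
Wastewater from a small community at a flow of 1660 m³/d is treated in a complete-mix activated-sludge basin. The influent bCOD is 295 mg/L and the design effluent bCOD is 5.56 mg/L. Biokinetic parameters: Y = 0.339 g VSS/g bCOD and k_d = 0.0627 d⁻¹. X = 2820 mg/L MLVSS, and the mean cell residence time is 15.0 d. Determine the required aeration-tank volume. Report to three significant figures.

V ≈ 446 m³

Rearranging the biomass balance for a CMAS with decay, V = Y·Q·ΔS·θ_c / [X·(1+k_d θ_c)] = 0.339 × 1660 × (295 − 5.56) × 15.0 / [2820 × (1 + 0.0627 × 15.0)] = 2.44×10^6 / 5472 = 446.5 m³.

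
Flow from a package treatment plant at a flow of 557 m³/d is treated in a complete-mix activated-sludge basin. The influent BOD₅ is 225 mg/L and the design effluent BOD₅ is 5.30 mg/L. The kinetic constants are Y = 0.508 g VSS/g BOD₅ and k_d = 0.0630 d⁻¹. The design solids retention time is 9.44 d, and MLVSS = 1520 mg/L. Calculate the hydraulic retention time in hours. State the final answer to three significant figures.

From the SRT design equation V = Y Q (S₀−S) θ_c / [X (1 + k_d θ_c)] = 0.508 × 557 × (225 − 5.30) × 9.44 / [1520 × (1 + 0.0630 × 9.44)] = 5.87×10^5 / 2424 = 242.1 m³.
Hydraulic retention time τ = V/Q = 242.1 / 557 = 0.4346 d = 10.43 h.

τ ≈ 10.4 h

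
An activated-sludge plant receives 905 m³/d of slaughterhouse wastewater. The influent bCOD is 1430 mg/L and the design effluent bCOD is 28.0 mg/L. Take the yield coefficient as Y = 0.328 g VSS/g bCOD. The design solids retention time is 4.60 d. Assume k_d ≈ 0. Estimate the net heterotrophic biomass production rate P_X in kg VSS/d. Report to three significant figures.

No decay correction is needed, so Y_obs = Y = 0.328.
Q·(S₀ − S) = 905 × (1430 − 28.0) × 10⁻³ = 1269 kg/d removed.
Net biomass production P_X = Y_obs × Q·(S₀ − S) = 0.3280 × 1269 = 416.2 kg VSS/d.

P_X ≈ 416 kg VSS/d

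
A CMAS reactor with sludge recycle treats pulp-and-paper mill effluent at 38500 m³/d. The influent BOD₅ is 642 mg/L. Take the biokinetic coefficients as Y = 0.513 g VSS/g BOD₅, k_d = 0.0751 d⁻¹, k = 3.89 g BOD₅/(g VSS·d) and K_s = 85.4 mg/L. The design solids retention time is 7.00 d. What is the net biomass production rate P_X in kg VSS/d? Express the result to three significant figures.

P_X ≈ 8170 kg VSS/d

Effluent substrate depends only on kinetics and SRT: S = K_s(1 + k_d θ_c) / [θ_c(Yk − k_d) − 1] = 85.4 × (1 + 0.0751 × 7.00) / [7.00 × (0.513 × 3.89 − 0.0751) − 1] = 130.3 / 12.44 = 10.47 mg/L.
Observed yield with endogenous decay: Y_obs = Y / (1 + k_d·θ_c) = 0.513 / (1 + 0.0751 × 7.00) = 0.513 / 1.526 = 0.3362 g VSS/g BOD₅.
Mass of BOD₅ removed per day: Q(S₀ − S) = 38500 × 631.5 g/m³ = 24313 kg/d.
Net biomass production P_X = Y_obs × Q·(S₀ − S) = 0.3362 × 24313 = 8175 kg VSS/d.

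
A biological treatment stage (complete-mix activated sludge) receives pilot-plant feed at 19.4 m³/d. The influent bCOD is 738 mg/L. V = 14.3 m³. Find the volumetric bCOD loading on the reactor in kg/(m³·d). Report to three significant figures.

Volumetric loading L_v = Q·S₀ / V = 19.4 × 738 g/m³ / 14.30 m³ = 1001 g/(m³·d) = 1.001 kg bCOD/(m³·d).

L_v ≈ 1.00 kg bCOD/(m³·d)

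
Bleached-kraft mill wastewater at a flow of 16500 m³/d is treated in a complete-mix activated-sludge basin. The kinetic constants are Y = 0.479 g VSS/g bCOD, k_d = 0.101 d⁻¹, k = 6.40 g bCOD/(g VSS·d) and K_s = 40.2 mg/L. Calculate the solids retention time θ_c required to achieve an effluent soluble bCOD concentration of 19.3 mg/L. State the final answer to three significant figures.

θ_c ≈ 1.12 d

Specific growth rate at S = 19.3 mg/L: μ = YkS/(K_s+S) = 0.479·6.40·19.3/(40.2+19.3) = 0.9944 d⁻¹.
θ_c = 1/(μ − k_d) = 1/(0.9944 − 0.101) = 1/0.8934 = 1.119 d.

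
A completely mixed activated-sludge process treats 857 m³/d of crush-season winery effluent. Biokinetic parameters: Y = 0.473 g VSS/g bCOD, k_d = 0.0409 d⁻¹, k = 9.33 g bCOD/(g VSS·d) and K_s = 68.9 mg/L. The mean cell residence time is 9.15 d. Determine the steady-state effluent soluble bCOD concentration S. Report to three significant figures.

S ≈ 2.43 mg/L

For a completely mixed reactor with recycle the Lawrence–McCarty relation gives S = K_s·(1 + k_d·θ_c) / [θ_c·(Y·k − k_d) − 1] = 68.9 × (1 + 0.0409 × 9.15) / [9.15 × (0.473 × 9.33 − 0.0409) − 1] = 94.68 / 39.01 = 2.427 mg/L.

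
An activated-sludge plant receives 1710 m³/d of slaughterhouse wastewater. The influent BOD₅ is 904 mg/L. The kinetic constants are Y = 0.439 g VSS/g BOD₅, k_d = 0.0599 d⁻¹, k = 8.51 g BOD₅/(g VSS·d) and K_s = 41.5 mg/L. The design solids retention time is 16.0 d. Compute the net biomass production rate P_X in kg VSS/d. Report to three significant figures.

Effluent substrate depends only on kinetics and SRT: S = K_s(1 + k_d θ_c) / [θ_c(Yk − k_d) − 1] = 41.5 × (1 + 0.0599 × 16.0) / [16.0 × (0.439 × 8.51 − 0.0599) − 1] = 81.27 / 57.82 = 1.406 mg/L.
The observed yield is Y_obs = Y/(1 + k_d·θ_c) = 0.439 / (1 + 0.0599 × 16.0) = 0.439 / 1.958 = 0.2242 g VSS per g BOD₅ removed.
Substrate removed = Q·(S₀ − S) = 1710 m³/d × (904 − 1.41) g/m³ = 1.54×10^6 g/d = 1543 kg/d.
P_X = Y_obs · Q(S₀ − S) = 0.2242 × 1543 = 346.0 kg VSS/d.

P_X ≈ 346 kg VSS/d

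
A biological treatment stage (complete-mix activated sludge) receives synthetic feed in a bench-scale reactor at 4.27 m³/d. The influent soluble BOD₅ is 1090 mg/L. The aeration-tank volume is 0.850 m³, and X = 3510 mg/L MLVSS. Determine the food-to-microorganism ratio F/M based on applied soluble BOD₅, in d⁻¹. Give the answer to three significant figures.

F/M = applied load / biomass = Q·S₀/(V·X) = 4.27 × 1090 / (0.8500 × 3510) = 1.560 d⁻¹.

F/M ≈ 1.56 d⁻¹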